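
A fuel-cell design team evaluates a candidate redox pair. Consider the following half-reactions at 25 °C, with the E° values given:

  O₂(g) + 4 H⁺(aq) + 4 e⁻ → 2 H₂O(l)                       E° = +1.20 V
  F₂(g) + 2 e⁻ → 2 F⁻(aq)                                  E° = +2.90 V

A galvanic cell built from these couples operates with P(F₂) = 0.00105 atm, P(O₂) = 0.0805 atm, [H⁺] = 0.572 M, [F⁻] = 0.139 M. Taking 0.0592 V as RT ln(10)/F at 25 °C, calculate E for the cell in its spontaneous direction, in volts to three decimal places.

+1.693 V

F₂/F⁻ is the cathode (higher E°), O₂/H₂O the anode: E°cell = +2.90 − (+1.20) = +1.70 V, n = 4.
Overall: 2 F₂(g) + 2 H₂O(l) → 4 F⁻(aq) + O₂(g) + 4 H⁺(aq)
Q = [F⁻]^4·P(O₂)·[H⁺]^4 / (P(F₂)^2); log Q = 0.465.
E = E° − (0.0592/n) log Q = +1.70 − (0.0592/4)(0.465) = +1.693 V.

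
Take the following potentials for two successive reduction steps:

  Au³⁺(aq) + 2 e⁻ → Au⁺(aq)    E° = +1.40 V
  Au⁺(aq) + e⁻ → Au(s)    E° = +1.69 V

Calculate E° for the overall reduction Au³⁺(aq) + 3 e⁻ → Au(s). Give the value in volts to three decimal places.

Since ΔG° = −nFE° is additive over sequential reductions, n₃E°₃ = n₁E°₁ + n₂E°₂.
E°₃ = (2×+1.40 + 1×+1.69) / 3 = (+4.490) / 3 = +1.497 V.
E° values themselves are not directly additive — weighting by electron count is essential.

+1.497 V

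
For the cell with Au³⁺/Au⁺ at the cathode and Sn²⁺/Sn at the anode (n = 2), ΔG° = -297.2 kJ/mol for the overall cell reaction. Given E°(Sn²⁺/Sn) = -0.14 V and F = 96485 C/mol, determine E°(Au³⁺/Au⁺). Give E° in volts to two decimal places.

E°cell = −ΔG°/(nF) = −(-297.2×10³)/((2)(96485)) = +1.540 V.
Since Au³⁺/Au⁺ is the cathode and Sn²⁺/Sn the anode, E°cell = E°(Au³⁺/Au⁺) − E°(Sn²⁺/Sn).
So E°(Au³⁺/Au⁺) = E°cell + E°(Sn²⁺/Sn) = +1.540 + (-0.14) = +1.40 V.

+1.40 V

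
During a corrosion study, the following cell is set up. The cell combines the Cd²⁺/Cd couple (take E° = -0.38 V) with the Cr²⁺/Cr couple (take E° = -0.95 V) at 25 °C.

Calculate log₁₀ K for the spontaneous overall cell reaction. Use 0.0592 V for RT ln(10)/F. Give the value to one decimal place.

Cathode: Cd²⁺/Cd; anode: Cr²⁺/Cr. E°cell = +0.57 V, n = 2.
log K = nE°cell / 0.0592 = (2)(+0.57) / 0.0592 = 19.3.

19.3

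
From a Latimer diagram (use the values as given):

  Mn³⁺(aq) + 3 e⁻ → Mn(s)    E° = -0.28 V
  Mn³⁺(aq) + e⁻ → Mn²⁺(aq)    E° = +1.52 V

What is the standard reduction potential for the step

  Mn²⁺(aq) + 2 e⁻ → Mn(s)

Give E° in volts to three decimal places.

Sequential free energies add, so n₃E°₃ = n₁E°₁ + n₂E°₂.
With n₃ = 3, and the known step contributing 1×(+1.52) V, the unknown satisfies 2·E° = 3×(-0.28) − 1×(+1.52) = -2.360.
E° = -2.360 / 2 = -1.180 V.

-1.180 V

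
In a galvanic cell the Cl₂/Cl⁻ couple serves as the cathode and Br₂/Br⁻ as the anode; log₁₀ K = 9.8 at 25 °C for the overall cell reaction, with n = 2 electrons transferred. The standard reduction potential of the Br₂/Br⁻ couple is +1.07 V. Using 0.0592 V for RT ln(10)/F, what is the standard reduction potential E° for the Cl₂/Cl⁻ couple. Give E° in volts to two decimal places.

E°cell = (0.0592/n)·log K = (0.0592/2)(9.8) = +0.290 V.
Since Cl₂/Cl⁻ is the cathode and Br₂/Br⁻ the anode, E°cell = E°(Cl₂/Cl⁻) − E°(Br₂/Br⁻).
So E°(Cl₂/Cl⁻) = E°cell + E°(Br₂/Br⁻) = +0.290 + (+1.07) = +1.36 V.

+1.36 V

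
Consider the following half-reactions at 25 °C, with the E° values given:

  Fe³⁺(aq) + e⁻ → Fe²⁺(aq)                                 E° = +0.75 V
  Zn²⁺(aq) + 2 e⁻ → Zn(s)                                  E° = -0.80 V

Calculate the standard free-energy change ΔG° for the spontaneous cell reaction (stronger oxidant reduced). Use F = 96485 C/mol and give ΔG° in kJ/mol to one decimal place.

-299.1 kJ/mol

Fe³⁺/Fe²⁺ (E° = +0.75 V) is the cathode; Zn²⁺/Zn (E° = -0.80 V) is the anode, so E°cell = +1.55 V.
Balancing electrons gives n = 2 (lcm of 1 and 2).
ΔG° = −nFE° = −(2)(96485)(+1.55) = -299,104 J = -299.1 kJ/mol.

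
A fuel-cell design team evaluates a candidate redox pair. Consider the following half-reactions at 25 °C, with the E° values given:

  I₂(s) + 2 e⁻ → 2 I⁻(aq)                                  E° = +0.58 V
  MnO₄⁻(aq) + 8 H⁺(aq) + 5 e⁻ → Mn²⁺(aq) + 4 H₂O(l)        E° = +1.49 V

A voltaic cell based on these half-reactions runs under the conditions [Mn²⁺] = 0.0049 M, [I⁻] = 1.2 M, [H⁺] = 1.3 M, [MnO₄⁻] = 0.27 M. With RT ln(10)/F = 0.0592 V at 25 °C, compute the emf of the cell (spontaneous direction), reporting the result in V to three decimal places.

MnO₄⁻/Mn²⁺ is the cathode (higher E°), I₂/I⁻ the anode: E°cell = +1.49 − (+0.58) = +0.91 V, n = 10.
Overall: 2 MnO₄⁻(aq) + 16 H⁺(aq) + 10 I⁻(aq) → 2 Mn²⁺(aq) + 8 H₂O(l) + 5 I₂(s)
Q = [Mn²⁺]^2 / ([MnO₄⁻]^2·[H⁺]^16·[I⁻]^10); log Q = -6.097.
E = E° − (0.0592/n) log Q = +0.91 − (0.0592/10)(-6.097) = +0.946 V.

+0.946 V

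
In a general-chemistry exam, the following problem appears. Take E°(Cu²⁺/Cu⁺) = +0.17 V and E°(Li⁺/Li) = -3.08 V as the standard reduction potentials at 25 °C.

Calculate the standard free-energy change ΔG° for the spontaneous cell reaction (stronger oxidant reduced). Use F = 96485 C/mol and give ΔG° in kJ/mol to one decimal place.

-313.6 kJ/mol

Cu²⁺/Cu⁺ (E° = +0.17 V) is the cathode; Li⁺/Li (E° = -3.08 V) is the anode, so E°cell = +3.25 V.
Balancing electrons gives n = 1 (lcm of 1 and 1).
ΔG° = −nFE° = −(1)(96485)(+3.25) = -313,576 J = -313.6 kJ/mol.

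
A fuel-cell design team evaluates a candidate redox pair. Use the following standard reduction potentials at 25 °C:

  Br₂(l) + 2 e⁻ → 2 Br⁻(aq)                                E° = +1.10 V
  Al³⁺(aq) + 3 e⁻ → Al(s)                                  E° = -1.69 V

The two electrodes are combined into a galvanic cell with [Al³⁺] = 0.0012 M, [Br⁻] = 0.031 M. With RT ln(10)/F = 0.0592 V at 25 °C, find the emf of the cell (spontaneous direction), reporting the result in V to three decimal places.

+2.937 V

Br₂/Br⁻ is the cathode (higher E°), Al³⁺/Al the anode: E°cell = +1.10 − (-1.69) = +2.79 V, n = 6.
Overall: 3 Br₂(l) + 2 Al(s) → 6 Br⁻(aq) + 2 Al³⁺(aq)
Q = [Br⁻]^6·[Al³⁺]^2; log Q = -14.893.
E = E° − (0.0592/n) log Q = +2.79 − (0.0592/6)(-14.893) = +2.937 V.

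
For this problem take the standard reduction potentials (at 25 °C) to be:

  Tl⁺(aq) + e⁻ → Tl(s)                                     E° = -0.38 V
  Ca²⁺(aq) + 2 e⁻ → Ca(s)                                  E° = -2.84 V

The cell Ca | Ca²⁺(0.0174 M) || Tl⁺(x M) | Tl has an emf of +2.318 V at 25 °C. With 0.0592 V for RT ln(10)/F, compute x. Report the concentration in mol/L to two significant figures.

Tl⁺/Tl is the cathode, Ca²⁺/Ca the anode: E°cell = +2.46 V, n = 2.
Overall reaction: 2 Tl⁺(aq) + Ca(s) → 2 Tl(s) + Ca²⁺(aq); Q = [Ca²⁺]^1/[Tl⁺]^2.
From E = E° − (0.0592/n) log Q: log Q = (E° − E)·n/0.0592 = (+2.46 − (+2.318))·2/0.0592 = 4.7973.
So 2·log[Tl⁺] = 1·log(0.0174) − log Q = -1.7595 − (4.7973) = -6.5568; log[Tl⁺] = -6.5568 / 2 = -3.2784; [Tl⁺] = 10^(-3.2784) ≈ 0.00053 M.

0.00053 M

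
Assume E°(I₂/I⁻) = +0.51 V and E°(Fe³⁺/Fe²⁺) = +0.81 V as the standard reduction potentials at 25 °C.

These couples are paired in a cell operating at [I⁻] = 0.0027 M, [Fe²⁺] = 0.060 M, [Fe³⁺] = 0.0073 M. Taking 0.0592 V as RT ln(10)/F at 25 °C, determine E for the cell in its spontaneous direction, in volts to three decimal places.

Fe³⁺/Fe²⁺ is the cathode (higher E°), I₂/I⁻ the anode: E°cell = +0.81 − (+0.51) = +0.30 V, n = 2.
Overall: 2 Fe³⁺(aq) + 2 I⁻(aq) → 2 Fe²⁺(aq) + I₂(s)
Q = [Fe²⁺]^2 / ([Fe³⁺]^2·[I⁻]^2); log Q = 6.967.
E = E° − (0.0592/n) log Q = +0.30 − (0.0592/2)(6.967) = +0.094 V.

+0.094 V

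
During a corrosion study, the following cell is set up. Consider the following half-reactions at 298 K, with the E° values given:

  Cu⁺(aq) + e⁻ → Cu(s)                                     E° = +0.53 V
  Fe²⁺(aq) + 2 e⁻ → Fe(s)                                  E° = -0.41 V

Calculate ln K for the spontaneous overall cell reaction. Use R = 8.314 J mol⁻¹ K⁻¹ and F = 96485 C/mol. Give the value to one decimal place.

Cathode: Cu⁺/Cu; anode: Fe²⁺/Fe. E°cell = (+0.53) − (-0.41) = +0.94 V, with n = 2.
ΔG° = −nFE° = −RT ln K, so ln K = nFE°/(RT) = (2)(96485)(+0.94) / ((8.314)(298)) = 73.214.

73.2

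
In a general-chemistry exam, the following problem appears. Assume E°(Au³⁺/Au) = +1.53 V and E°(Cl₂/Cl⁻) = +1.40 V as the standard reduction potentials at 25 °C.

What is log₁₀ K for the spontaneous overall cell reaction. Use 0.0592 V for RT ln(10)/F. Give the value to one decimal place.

Cathode: Au³⁺/Au; anode: Cl₂/Cl⁻. E°cell = +0.13 V, n = 6.
log K = nE°cell / 0.0592 = (6)(+0.13) / 0.0592 = 13.2.

13.2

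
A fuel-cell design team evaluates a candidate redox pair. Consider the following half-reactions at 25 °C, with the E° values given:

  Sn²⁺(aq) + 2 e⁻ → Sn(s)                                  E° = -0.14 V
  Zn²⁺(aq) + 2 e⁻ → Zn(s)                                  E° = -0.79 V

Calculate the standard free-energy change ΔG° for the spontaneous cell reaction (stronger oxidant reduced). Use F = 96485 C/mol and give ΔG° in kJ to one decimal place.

-125.4 kJ

Sn²⁺/Sn (E° = -0.14 V) is the cathode; Zn²⁺/Zn (E° = -0.79 V) is the anode, so E°cell = +0.65 V.
Balancing electrons gives n = 2 (lcm of 2 and 2).
ΔG° = −nFE° = −(2)(96485)(+0.65) = -125,430 J = -125.4 kJ.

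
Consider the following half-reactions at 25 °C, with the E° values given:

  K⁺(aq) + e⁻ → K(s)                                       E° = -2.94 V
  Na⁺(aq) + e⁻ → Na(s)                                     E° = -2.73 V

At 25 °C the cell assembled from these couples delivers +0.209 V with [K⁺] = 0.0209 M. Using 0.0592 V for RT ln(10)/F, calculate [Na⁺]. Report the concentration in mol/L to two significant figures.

Na⁺/Na is the cathode, K⁺/K the anode: E°cell = +0.21 V, n = 1.
Overall reaction: Na⁺(aq) + K(s) → Na(s) + K⁺(aq); Q = [K⁺]^1/[Na⁺]^1.
From E = E° − (0.0592/n) log Q: log Q = (E° − E)·n/0.0592 = (+0.21 − (+0.209))·1/0.0592 = 0.0169.
So 1·log[Na⁺] = 1·log(0.0209) − log Q = -1.6799 − (0.0169) = -1.6968; [Na⁺] = 10^(-1.6968) ≈ 0.020 M.

0.020 M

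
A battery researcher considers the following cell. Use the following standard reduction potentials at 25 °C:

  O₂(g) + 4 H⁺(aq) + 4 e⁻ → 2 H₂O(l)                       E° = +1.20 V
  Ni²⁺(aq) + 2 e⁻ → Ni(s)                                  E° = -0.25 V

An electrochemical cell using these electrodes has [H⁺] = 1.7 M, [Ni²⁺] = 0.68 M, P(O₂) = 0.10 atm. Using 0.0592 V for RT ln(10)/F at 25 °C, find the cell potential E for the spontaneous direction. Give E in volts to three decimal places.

+1.454 V

O₂/H₂O is the cathode (higher E°), Ni²⁺/Ni the anode: E°cell = +1.20 − (-0.25) = +1.45 V, n = 4.
Overall: O₂(g) + 4 H⁺(aq) + 2 Ni(s) → 2 H₂O(l) + 2 Ni²⁺(aq)
Q = [Ni²⁺]^2 / (P(O₂)·[H⁺]^4); log Q = -0.257.
E = E° − (0.0592/n) log Q = +1.45 − (0.0592/4)(-0.257) = +1.454 V.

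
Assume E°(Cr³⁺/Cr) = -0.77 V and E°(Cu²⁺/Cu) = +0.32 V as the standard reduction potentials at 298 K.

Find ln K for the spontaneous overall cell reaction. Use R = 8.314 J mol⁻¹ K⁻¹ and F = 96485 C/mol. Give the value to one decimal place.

Cathode: Cu²⁺/Cu; anode: Cr³⁺/Cr. E°cell = (+0.32) − (-0.77) = +1.09 V, with n = 6.
ΔG° = −nFE° = −RT ln K, so ln K = nFE°/(RT) = (6)(96485)(+1.09) / ((8.314)(298)) = 254.690.

254.7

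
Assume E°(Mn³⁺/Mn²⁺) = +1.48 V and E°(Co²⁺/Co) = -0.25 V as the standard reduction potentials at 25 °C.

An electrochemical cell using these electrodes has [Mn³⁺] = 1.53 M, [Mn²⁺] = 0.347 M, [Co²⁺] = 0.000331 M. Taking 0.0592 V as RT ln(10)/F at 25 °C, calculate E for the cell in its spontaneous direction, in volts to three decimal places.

+1.871 V

Mn³⁺/Mn²⁺ is the cathode (higher E°), Co²⁺/Co the anode: E°cell = +1.48 − (-0.25) = +1.73 V, n = 2.
Overall: 2 Mn³⁺(aq) + Co(s) → 2 Mn²⁺(aq) + Co²⁺(aq)
Q = [Mn²⁺]^2·[Co²⁺] / ([Mn³⁺]^2); log Q = -4.769.
E = E° − (0.0592/n) log Q = +1.73 − (0.0592/2)(-4.769) = +1.871 V.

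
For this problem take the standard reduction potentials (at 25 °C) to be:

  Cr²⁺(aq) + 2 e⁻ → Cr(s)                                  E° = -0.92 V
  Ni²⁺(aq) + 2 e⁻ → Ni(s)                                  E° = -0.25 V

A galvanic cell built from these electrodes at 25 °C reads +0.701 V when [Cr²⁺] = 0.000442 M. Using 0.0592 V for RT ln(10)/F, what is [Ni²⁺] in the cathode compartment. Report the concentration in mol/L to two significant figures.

0.0049 M

Ni²⁺/Ni is the cathode, Cr²⁺/Cr the anode: E°cell = +0.67 V, n = 2.
Overall reaction: Ni²⁺(aq) + Cr(s) → Ni(s) + Cr²⁺(aq); Q = [Cr²⁺]^1/[Ni²⁺]^1.
From E = E° − (0.0592/n) log Q: log Q = (E° − E)·n/0.0592 = (+0.67 − (+0.701))·2/0.0592 = -1.0473.
So 1·log[Ni²⁺] = 1·log(0.000442) − log Q = -3.3546 − (-1.0473) = -2.3073; [Ni²⁺] = 10^(-2.3073) ≈ 0.0049 M.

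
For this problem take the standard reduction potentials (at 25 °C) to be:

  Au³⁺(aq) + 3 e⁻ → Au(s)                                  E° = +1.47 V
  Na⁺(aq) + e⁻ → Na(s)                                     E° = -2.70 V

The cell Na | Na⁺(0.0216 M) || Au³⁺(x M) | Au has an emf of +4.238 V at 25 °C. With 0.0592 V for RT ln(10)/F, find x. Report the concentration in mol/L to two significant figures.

0.028 M

Au³⁺/Au is the cathode, Na⁺/Na the anode: E°cell = +4.17 V, n = 3.
Overall reaction: Au³⁺(aq) + 3 Na(s) → Au(s) + 3 Na⁺(aq); Q = [Na⁺]^3/[Au³⁺]^1.
From E = E° − (0.0592/n) log Q: log Q = (E° − E)·n/0.0592 = (+4.17 − (+4.238))·3/0.0592 = -3.4459.
So 1·log[Au³⁺] = 3·log(0.0216) − log Q = -4.9966 − (-3.4459) = -1.5507; [Au³⁺] = 10^(-1.5507) ≈ 0.028 M.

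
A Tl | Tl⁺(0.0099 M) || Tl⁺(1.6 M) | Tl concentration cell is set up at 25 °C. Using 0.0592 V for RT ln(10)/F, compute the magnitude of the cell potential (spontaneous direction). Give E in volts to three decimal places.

+0.131 V

For a concentration cell E°cell = 0. The 1.6 M side is the cathode (reduction is favoured where [Tl⁺] is higher).
With n = 1, E = −(0.0592/1) log([Tl⁺]ₐₙ/[Tl⁺]꜀ₐₜ) = −(0.0592/1) log(0.0099/1.6) = −(0.0592/1)(-2.208) = +0.131 V.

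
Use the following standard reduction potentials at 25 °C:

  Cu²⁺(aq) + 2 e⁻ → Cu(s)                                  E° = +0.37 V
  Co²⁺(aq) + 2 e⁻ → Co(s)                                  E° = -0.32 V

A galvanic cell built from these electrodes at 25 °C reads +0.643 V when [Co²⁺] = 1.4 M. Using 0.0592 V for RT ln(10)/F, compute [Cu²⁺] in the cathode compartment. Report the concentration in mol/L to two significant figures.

0.036 M

Cu²⁺/Cu is the cathode, Co²⁺/Co the anode: E°cell = +0.69 V, n = 2.
Overall reaction: Cu²⁺(aq) + Co(s) → Cu(s) + Co²⁺(aq); Q = [Co²⁺]^1/[Cu²⁺]^1.
From E = E° − (0.0592/n) log Q: log Q = (E° − E)·n/0.0592 = (+0.69 − (+0.643))·2/0.0592 = 1.5878.
So 1·log[Cu²⁺] = 1·log(1.4) − log Q = 0.1461 − (1.5878) = -1.4417; [Cu²⁺] = 10^(-1.4417) ≈ 0.036 M.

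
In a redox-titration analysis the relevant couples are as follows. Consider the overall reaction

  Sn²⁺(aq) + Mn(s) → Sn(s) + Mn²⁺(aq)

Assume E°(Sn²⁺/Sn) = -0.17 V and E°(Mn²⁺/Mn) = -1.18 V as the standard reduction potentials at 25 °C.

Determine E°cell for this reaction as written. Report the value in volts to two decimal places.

+1.01 V

The Sn²⁺/Sn couple has the higher reduction potential, so it is the cathode; Mn²⁺/Mn is oxidised at the anode.
E°cell = E°(cathode) − E°(anode) = (-0.17) − (-1.18) = +1.01 V.
Since E°cell > 0, the reaction is spontaneous under standard conditions.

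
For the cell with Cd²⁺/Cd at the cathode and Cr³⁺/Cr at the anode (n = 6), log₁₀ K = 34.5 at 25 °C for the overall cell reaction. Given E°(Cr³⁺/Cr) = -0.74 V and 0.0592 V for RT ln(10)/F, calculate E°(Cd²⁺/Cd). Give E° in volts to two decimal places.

-0.40 V

E°cell = (0.0592/n)·log K = (0.0592/6)(34.5) = +0.340 V.
Since Cd²⁺/Cd is the cathode and Cr³⁺/Cr the anode, E°cell = E°(Cd²⁺/Cd) − E°(Cr³⁺/Cr).
So E°(Cd²⁺/Cd) = E°cell + E°(Cr³⁺/Cr) = +0.340 + (-0.74) = -0.40 V.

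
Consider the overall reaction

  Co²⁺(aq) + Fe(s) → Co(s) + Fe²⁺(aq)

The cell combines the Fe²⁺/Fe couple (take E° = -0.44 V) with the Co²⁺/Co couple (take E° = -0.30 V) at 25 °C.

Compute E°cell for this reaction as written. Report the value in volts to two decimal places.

The Co²⁺/Co couple has the higher reduction potential, so it is the cathode; Fe²⁺/Fe is oxidised at the anode.
E°cell = E°(cathode) − E°(anode) = (-0.30) − (-0.44) = +0.14 V.

+0.14 V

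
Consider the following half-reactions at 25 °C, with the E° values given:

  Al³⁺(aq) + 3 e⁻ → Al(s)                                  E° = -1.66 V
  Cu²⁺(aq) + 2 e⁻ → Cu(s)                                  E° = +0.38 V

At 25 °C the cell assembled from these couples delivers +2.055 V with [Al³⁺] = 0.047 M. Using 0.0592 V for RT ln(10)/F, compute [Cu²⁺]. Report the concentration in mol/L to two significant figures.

Cu²⁺/Cu is the cathode, Al³⁺/Al the anode: E°cell = +2.04 V, n = 6.
Overall reaction: 3 Cu²⁺(aq) + 2 Al(s) → 3 Cu(s) + 2 Al³⁺(aq); Q = [Al³⁺]^2/[Cu²⁺]^3.
From E = E° − (0.0592/n) log Q: log Q = (E° − E)·n/0.0592 = (+2.04 − (+2.055))·6/0.0592 = -1.5203.
So 3·log[Cu²⁺] = 2·log(0.047) − log Q = -2.6558 − (-1.5203) = -1.1355; log[Cu²⁺] = -1.1355 / 3 = -0.3785; [Cu²⁺] = 10^(-0.3785) ≈ 0.42 M.

0.42 M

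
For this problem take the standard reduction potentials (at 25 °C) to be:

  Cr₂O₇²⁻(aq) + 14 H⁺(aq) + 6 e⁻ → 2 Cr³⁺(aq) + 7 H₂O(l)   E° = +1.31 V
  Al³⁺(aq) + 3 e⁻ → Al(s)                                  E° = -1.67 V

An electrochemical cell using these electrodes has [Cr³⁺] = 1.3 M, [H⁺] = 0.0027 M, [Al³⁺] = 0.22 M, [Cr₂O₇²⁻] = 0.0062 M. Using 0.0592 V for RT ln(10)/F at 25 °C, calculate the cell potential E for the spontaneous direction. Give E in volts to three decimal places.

Cr₂O₇²⁻/Cr³⁺ is the cathode (higher E°), Al³⁺/Al the anode: E°cell = +1.31 − (-1.67) = +2.98 V, n = 6.
Overall: Cr₂O₇²⁻(aq) + 14 H⁺(aq) + 2 Al(s) → 2 Cr³⁺(aq) + 7 H₂O(l) + 2 Al³⁺(aq)
Q = [Cr³⁺]^2·[Al³⁺]^2 / ([Cr₂O₇²⁻]·[H⁺]^14); log Q = 37.081.
E = E° − (0.0592/n) log Q = +2.98 − (0.0592/6)(37.081) = +2.614 V.

+2.614 V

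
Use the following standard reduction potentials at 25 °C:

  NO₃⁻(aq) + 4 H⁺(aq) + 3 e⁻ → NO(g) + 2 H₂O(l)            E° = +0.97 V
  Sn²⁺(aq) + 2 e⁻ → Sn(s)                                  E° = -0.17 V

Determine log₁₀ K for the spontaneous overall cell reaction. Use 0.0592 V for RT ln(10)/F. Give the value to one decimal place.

Cathode: NO₃⁻/NO; anode: Sn²⁺/Sn. E°cell = +1.14 V, n = 6.
log K = nE°cell / 0.0592 = (6)(+1.14) / 0.0592 = 115.5.

115.5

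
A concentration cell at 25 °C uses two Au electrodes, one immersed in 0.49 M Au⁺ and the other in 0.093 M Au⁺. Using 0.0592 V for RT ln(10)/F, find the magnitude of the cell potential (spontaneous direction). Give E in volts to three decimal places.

For a concentration cell E°cell = 0. The 0.49 M side is the cathode (reduction is favoured where [Au⁺] is higher).
With n = 1, E = −(0.0592/1) log([Au⁺]ₐₙ/[Au⁺]꜀ₐₜ) = −(0.0592/1) log(0.093/0.49) = −(0.0592/1)(-0.722) = +0.043 V.

+0.043 V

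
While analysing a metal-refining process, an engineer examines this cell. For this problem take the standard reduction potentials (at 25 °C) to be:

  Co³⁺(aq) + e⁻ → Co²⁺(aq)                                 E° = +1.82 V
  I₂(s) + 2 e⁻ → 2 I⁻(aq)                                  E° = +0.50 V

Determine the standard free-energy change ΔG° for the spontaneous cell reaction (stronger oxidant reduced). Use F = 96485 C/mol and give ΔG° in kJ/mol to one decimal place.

-254.7 kJ/mol

Co³⁺/Co²⁺ (E° = +1.82 V) is the cathode; I₂/I⁻ (E° = +0.50 V) is the anode, so E°cell = +1.32 V.
Balancing electrons gives n = 2 (lcm of 1 and 2).
ΔG° = −nFE° = −(2)(96485)(+1.32) = -254,720 J = -254.7 kJ/mol.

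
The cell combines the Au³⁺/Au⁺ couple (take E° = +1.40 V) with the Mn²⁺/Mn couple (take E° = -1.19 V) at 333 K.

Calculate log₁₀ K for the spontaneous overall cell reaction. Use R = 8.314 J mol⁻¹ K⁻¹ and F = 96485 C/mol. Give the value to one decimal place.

Cathode: Au³⁺/Au⁺; anode: Mn²⁺/Mn. E°cell = (+1.40) − (-1.19) = +2.59 V, with n = 2.
ΔG° = −nFE° = −RT ln K, so ln K = nFE°/(RT) = (2)(96485)(+2.59) / ((8.314)(333)) = 180.524.
log₁₀ K = 180.524 / ln 10 = 78.4.

78.4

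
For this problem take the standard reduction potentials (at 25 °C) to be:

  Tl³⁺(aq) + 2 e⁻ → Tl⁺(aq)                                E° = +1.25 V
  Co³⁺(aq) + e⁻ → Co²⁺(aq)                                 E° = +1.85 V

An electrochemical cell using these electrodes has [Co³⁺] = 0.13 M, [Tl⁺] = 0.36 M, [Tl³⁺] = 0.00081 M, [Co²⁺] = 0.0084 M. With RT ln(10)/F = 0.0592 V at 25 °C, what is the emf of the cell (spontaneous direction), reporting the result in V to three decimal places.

+0.749 V

Co³⁺/Co²⁺ is the cathode (higher E°), Tl³⁺/Tl⁺ the anode: E°cell = +1.85 − (+1.25) = +0.60 V, n = 2.
Overall: 2 Co³⁺(aq) + Tl⁺(aq) → 2 Co²⁺(aq) + Tl³⁺(aq)
Q = [Co²⁺]^2·[Tl³⁺] / ([Co³⁺]^2·[Tl⁺]); log Q = -5.027.
E = E° − (0.0592/n) log Q = +0.60 − (0.0592/2)(-5.027) = +0.749 V.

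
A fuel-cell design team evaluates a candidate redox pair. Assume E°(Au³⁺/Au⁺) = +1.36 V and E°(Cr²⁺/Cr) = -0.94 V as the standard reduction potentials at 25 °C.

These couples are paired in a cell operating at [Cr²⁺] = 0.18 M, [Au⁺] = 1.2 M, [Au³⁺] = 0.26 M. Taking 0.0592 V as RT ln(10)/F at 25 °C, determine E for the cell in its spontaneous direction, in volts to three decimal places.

Au³⁺/Au⁺ is the cathode (higher E°), Cr²⁺/Cr the anode: E°cell = +1.36 − (-0.94) = +2.30 V, n = 2.
Overall: Au³⁺(aq) + Cr(s) → Au⁺(aq) + Cr²⁺(aq)
Q = [Au⁺]·[Cr²⁺] / ([Au³⁺]); log Q = -0.081.
E = E° − (0.0592/n) log Q = +2.30 − (0.0592/2)(-0.081) = +2.302 V.

+2.302 V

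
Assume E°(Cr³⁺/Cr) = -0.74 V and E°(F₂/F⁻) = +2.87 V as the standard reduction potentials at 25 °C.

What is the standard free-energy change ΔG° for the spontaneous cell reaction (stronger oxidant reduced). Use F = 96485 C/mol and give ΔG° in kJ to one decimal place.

F₂/F⁻ (E° = +2.87 V) is the cathode; Cr³⁺/Cr (E° = -0.74 V) is the anode, so E°cell = +3.61 V.
Balancing electrons gives n = 6 (lcm of 2 and 3).
ΔG° = −nFE° = −(6)(96485)(+3.61) = -2,089,865 J = -2089.9 kJ.

-2089.9 kJ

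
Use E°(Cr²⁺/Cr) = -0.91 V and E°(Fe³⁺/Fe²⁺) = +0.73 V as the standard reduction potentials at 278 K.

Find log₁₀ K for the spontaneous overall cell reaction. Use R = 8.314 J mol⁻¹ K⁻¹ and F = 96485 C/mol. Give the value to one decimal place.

59.5

Cathode: Fe³⁺/Fe²⁺; anode: Cr²⁺/Cr. E°cell = (+0.73) − (-0.91) = +1.64 V, with n = 2.
ΔG° = −nFE° = −RT ln K, so ln K = nFE°/(RT) = (2)(96485)(+1.64) / ((8.314)(278)) = 136.924.
log₁₀ K = 136.924 / ln 10 = 59.5.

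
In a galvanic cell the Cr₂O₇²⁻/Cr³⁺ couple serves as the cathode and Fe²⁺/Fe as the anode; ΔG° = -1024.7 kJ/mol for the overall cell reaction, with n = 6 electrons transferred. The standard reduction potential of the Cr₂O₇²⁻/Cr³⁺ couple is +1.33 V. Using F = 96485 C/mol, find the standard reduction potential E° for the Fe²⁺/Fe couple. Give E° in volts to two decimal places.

-0.44 V

E°cell = −ΔG°/(nF) = −(-1024.7×10³)/((6)(96485)) = +1.770 V.
Since Cr₂O₇²⁻/Cr³⁺ is the cathode and Fe²⁺/Fe the anode, E°cell = E°(Cr₂O₇²⁻/Cr³⁺) − E°(Fe²⁺/Fe).
So E°(Fe²⁺/Fe) = E°(Cr₂O₇²⁻/Cr³⁺) − E°cell = (+1.33) − (+1.770) = -0.44 V.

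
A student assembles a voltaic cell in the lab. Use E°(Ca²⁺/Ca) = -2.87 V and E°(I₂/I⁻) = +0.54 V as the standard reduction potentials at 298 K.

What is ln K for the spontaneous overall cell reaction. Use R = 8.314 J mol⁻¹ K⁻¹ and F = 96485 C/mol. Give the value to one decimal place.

Cathode: I₂/I⁻; anode: Ca²⁺/Ca. E°cell = (+0.54) − (-2.87) = +3.41 V, with n = 2.
ΔG° = −nFE° = −RT ln K, so ln K = nFE°/(RT) = (2)(96485)(+3.41) / ((8.314)(298)) = 265.594.

265.6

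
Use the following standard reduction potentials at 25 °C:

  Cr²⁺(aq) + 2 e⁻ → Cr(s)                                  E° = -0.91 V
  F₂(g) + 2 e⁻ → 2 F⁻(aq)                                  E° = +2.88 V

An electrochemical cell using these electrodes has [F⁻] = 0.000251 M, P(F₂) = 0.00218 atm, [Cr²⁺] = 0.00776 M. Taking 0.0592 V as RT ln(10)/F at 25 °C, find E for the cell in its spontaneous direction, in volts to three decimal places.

+3.987 V

F₂/F⁻ is the cathode (higher E°), Cr²⁺/Cr the anode: E°cell = +2.88 − (-0.91) = +3.79 V, n = 2.
Overall: F₂(g) + Cr(s) → 2 F⁻(aq) + Cr²⁺(aq)
Q = [F⁻]^2·[Cr²⁺] / (P(F₂)); log Q = -6.649.
E = E° − (0.0592/n) log Q = +3.79 − (0.0592/2)(-6.649) = +3.987 V.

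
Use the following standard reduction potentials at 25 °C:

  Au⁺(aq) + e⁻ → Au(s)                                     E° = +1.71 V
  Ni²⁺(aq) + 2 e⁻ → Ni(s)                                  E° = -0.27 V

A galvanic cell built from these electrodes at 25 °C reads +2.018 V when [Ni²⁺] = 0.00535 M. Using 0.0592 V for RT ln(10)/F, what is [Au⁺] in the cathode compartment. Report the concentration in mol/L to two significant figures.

0.32 M

Au⁺/Au is the cathode, Ni²⁺/Ni the anode: E°cell = +1.98 V, n = 2.
Overall reaction: 2 Au⁺(aq) + Ni(s) → 2 Au(s) + Ni²⁺(aq); Q = [Ni²⁺]^1/[Au⁺]^2.
From E = E° − (0.0592/n) log Q: log Q = (E° − E)·n/0.0592 = (+1.98 − (+2.018))·2/0.0592 = -1.2838.
So 2·log[Au⁺] = 1·log(0.00535) − log Q = -2.2716 − (-1.2838) = -0.9878; log[Au⁺] = -0.9878 / 2 = -0.4939; [Au⁺] = 10^(-0.4939) ≈ 0.32 M.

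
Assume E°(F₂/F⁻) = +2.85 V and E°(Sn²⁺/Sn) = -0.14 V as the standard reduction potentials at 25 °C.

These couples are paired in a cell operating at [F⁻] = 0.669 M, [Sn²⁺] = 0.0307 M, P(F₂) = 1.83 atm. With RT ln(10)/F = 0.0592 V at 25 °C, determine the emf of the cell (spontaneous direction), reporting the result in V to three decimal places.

+3.053 V

F₂/F⁻ is the cathode (higher E°), Sn²⁺/Sn the anode: E°cell = +2.85 − (-0.14) = +2.99 V, n = 2.
Overall: F₂(g) + Sn(s) → 2 F⁻(aq) + Sn²⁺(aq)
Q = [F⁻]^2·[Sn²⁺] / (P(F₂)); log Q = -2.124.
E = E° − (0.0592/n) log Q = +2.99 − (0.0592/2)(-2.124) = +3.053 V.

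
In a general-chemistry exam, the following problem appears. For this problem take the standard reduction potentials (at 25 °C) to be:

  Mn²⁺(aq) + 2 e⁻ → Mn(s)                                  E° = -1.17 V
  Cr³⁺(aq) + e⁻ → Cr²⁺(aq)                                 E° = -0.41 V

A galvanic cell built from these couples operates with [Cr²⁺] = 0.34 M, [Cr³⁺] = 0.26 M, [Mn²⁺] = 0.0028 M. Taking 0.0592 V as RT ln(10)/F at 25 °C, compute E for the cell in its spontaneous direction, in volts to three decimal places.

+0.829 V

Cr³⁺/Cr²⁺ is the cathode (higher E°), Mn²⁺/Mn the anode: E°cell = -0.41 − (-1.17) = +0.76 V, n = 2.
Overall: 2 Cr³⁺(aq) + Mn(s) → 2 Cr²⁺(aq) + Mn²⁺(aq)
Q = [Cr²⁺]^2·[Mn²⁺] / ([Cr³⁺]^2); log Q = -2.320.
E = E° − (0.0592/n) log Q = +0.76 − (0.0592/2)(-2.320) = +0.829 V.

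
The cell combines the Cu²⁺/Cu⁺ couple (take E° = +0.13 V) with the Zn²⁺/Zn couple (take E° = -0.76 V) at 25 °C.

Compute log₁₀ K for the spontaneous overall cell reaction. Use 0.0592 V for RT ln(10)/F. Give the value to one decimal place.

Cathode: Cu²⁺/Cu⁺; anode: Zn²⁺/Zn. E°cell = +0.89 V, n = 2.
log K = nE°cell / 0.0592 = (2)(+0.89) / 0.0592 = 30.1.

30.1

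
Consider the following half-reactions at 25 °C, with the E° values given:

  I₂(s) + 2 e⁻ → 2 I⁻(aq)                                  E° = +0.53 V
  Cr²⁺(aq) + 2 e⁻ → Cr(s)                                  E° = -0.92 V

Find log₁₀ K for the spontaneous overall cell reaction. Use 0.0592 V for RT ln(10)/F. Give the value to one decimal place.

49.0

Cathode: I₂/I⁻; anode: Cr²⁺/Cr. E°cell = +1.45 V, n = 2.
log K = nE°cell / 0.0592 = (2)(+1.45) / 0.0592 = 49.0.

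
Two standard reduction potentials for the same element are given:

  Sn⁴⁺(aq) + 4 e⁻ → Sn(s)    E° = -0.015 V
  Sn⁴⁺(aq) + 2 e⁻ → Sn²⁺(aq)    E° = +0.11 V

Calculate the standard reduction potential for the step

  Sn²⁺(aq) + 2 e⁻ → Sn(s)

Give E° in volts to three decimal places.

Sequential free energies add, so n₃E°₃ = n₁E°₁ + n₂E°₂.
With n₃ = 4, and the known step contributing 2×(+0.11) V, the unknown satisfies 2·E° = 4×(-0.015) − 2×(+0.11) = -0.280.
E° = -0.280 / 2 = -0.140 V.

-0.140 V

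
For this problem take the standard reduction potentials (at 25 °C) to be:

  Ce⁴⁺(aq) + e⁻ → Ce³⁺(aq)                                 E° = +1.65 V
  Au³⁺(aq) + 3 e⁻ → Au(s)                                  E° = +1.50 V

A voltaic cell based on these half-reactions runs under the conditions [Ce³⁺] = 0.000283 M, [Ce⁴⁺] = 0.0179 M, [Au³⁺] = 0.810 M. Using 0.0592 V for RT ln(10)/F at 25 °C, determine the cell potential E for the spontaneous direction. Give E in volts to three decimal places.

+0.258 V

Ce⁴⁺/Ce³⁺ is the cathode (higher E°), Au³⁺/Au the anode: E°cell = +1.65 − (+1.50) = +0.15 V, n = 3.
Overall: 3 Ce⁴⁺(aq) + Au(s) → 3 Ce³⁺(aq) + Au³⁺(aq)
Q = [Ce³⁺]^3·[Au³⁺] / ([Ce⁴⁺]^3); log Q = -5.495.
E = E° − (0.0592/n) log Q = +0.15 − (0.0592/3)(-5.495) = +0.258 V.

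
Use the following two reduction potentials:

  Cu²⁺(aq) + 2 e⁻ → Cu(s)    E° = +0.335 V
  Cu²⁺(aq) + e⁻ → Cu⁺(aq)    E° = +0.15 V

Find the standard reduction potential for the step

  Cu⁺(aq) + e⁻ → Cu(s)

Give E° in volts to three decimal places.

Sequential free energies add, so n₃E°₃ = n₁E°₁ + n₂E°₂.
With n₃ = 2, and the known step contributing 1×(+0.15) V, the unknown satisfies 1·E° = 2×(+0.335) − 1×(+0.15) = +0.520.
E° = +0.520 / 1 = +0.520 V.

+0.520 V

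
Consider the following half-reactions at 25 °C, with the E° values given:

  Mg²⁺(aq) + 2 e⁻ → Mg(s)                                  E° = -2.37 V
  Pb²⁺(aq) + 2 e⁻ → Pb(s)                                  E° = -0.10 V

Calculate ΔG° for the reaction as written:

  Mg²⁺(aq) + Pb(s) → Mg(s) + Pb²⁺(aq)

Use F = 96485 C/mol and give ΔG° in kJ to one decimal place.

+438.0 kJ

As written, Mg²⁺/Mg is reduced (cathode) and Pb²⁺/Pb is oxidised (anode), so E°cell = (-2.37) − (-0.10) = -2.27 V.
Balancing electrons gives n = 2.
ΔG° = −nFE° = −(2)(96485)(-2.27) = 438,042 J = +438.0 kJ.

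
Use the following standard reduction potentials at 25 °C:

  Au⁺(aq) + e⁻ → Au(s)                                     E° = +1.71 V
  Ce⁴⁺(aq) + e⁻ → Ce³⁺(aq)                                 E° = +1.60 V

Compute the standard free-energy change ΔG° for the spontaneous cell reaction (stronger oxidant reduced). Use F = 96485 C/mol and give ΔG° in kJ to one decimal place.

Au⁺/Au (E° = +1.71 V) is the cathode; Ce⁴⁺/Ce³⁺ (E° = +1.60 V) is the anode, so E°cell = +0.11 V.
Balancing electrons gives n = 1 (lcm of 1 and 1).
ΔG° = −nFE° = −(1)(96485)(+0.11) = -10,613 J = -10.6 kJ.

-10.6 kJ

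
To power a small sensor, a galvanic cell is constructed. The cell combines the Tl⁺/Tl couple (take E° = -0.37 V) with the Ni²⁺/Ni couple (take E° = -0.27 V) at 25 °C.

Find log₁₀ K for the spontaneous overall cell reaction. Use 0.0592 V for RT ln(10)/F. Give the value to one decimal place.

Cathode: Ni²⁺/Ni; anode: Tl⁺/Tl. E°cell = +0.10 V, n = 2.
log K = nE°cell / 0.0592 = (2)(+0.10) / 0.0592 = 3.4.

3.4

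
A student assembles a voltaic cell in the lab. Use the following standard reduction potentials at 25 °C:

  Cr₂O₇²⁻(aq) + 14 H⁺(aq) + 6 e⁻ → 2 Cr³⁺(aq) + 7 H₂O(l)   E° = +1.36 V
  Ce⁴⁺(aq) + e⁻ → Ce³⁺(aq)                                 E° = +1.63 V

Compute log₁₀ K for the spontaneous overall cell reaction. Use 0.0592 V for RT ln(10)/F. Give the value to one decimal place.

27.4

Cathode: Ce⁴⁺/Ce³⁺; anode: Cr₂O₇²⁻/Cr³⁺. E°cell = +0.27 V, n = 6.
log K = nE°cell / 0.0592 = (6)(+0.27) / 0.0592 = 27.4.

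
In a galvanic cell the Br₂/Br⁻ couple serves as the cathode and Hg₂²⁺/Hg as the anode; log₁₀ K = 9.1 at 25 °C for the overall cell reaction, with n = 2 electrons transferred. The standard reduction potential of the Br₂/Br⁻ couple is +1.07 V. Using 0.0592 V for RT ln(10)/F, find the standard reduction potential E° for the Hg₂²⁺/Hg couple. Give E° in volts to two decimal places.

+0.80 V

E°cell = (0.0592/n)·log K = (0.0592/2)(9.1) = +0.269 V.
Since Br₂/Br⁻ is the cathode and Hg₂²⁺/Hg the anode, E°cell = E°(Br₂/Br⁻) − E°(Hg₂²⁺/Hg).
So E°(Hg₂²⁺/Hg) = E°(Br₂/Br⁻) − E°cell = (+1.07) − (+0.269) = +0.80 V.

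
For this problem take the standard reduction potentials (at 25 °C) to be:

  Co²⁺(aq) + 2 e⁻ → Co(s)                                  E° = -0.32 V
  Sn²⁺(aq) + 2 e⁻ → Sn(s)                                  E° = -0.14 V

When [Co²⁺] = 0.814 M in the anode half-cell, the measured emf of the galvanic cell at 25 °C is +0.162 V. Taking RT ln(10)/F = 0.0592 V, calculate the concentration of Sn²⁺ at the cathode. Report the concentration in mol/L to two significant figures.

0.20 M

Sn²⁺/Sn is the cathode, Co²⁺/Co the anode: E°cell = +0.18 V, n = 2.
Overall reaction: Sn²⁺(aq) + Co(s) → Sn(s) + Co²⁺(aq); Q = [Co²⁺]^1/[Sn²⁺]^1.
From E = E° − (0.0592/n) log Q: log Q = (E° − E)·n/0.0592 = (+0.18 − (+0.162))·2/0.0592 = 0.6081.
So 1·log[Sn²⁺] = 1·log(0.814) − log Q = -0.0894 − (0.6081) = -0.6975; [Sn²⁺] = 10^(-0.6975) ≈ 0.20 M.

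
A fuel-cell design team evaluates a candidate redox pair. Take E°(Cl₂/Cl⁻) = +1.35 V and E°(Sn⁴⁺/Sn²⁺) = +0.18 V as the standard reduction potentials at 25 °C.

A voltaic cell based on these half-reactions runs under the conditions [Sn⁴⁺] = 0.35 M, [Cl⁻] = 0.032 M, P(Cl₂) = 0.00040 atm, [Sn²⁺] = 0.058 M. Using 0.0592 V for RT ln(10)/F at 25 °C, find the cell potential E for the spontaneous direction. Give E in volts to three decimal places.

+1.135 V

Cl₂/Cl⁻ is the cathode (higher E°), Sn⁴⁺/Sn²⁺ the anode: E°cell = +1.35 − (+0.18) = +1.17 V, n = 2.
Overall: Cl₂(g) + Sn²⁺(aq) → 2 Cl⁻(aq) + Sn⁴⁺(aq)
Q = [Cl⁻]^2·[Sn⁴⁺] / (P(Cl₂)·[Sn²⁺]); log Q = 1.189.
E = E° − (0.0592/n) log Q = +1.17 − (0.0592/2)(1.189) = +1.135 V.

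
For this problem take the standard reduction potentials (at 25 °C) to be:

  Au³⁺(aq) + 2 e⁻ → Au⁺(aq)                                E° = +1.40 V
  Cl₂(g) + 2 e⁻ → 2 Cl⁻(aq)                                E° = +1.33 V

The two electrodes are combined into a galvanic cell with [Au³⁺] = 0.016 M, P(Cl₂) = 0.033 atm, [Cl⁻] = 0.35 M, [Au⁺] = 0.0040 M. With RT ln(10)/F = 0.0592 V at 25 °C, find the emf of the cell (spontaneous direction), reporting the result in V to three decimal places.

+0.105 V

Au³⁺/Au⁺ is the cathode (higher E°), Cl₂/Cl⁻ the anode: E°cell = +1.40 − (+1.33) = +0.07 V, n = 2.
Overall: Au³⁺(aq) + 2 Cl⁻(aq) → Au⁺(aq) + Cl₂(g)
Q = [Au⁺]·P(Cl₂) / ([Au³⁺]·[Cl⁻]^2); log Q = -1.172.
E = E° − (0.0592/n) log Q = +0.07 − (0.0592/2)(-1.172) = +0.105 V.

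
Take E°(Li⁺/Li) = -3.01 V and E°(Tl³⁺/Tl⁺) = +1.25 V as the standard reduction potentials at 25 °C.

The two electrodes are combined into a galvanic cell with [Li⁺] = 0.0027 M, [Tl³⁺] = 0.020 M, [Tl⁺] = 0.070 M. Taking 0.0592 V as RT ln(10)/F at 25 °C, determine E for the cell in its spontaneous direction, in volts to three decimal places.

+4.396 V

Tl³⁺/Tl⁺ is the cathode (higher E°), Li⁺/Li the anode: E°cell = +1.25 − (-3.01) = +4.26 V, n = 2.
Overall: Tl³⁺(aq) + 2 Li(s) → Tl⁺(aq) + 2 Li⁺(aq)
Q = [Tl⁺]·[Li⁺]^2 / ([Tl³⁺]); log Q = -4.593.
E = E° − (0.0592/n) log Q = +4.26 − (0.0592/2)(-4.593) = +4.396 V.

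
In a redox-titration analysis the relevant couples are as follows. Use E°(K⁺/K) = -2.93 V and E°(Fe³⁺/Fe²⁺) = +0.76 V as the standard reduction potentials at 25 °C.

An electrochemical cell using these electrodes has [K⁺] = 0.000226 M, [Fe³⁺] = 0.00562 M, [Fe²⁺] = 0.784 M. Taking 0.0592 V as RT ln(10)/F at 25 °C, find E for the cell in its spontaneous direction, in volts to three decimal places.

Fe³⁺/Fe²⁺ is the cathode (higher E°), K⁺/K the anode: E°cell = +0.76 − (-2.93) = +3.69 V, n = 1.
Overall: Fe³⁺(aq) + K(s) → Fe²⁺(aq) + K⁺(aq)
Q = [Fe²⁺]·[K⁺] / ([Fe³⁺]); log Q = -1.501.
E = E° − (0.0592/n) log Q = +3.69 − (0.0592/1)(-1.501) = +3.779 V.

+3.779 V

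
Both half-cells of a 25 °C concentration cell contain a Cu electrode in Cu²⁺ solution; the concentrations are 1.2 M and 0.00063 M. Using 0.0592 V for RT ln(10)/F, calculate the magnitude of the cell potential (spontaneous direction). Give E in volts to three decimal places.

+0.097 V

For a concentration cell E°cell = 0. The 1.2 M side is the cathode (reduction is favoured where [Cu²⁺] is higher).
With n = 2, E = −(0.0592/2) log([Cu²⁺]ₐₙ/[Cu²⁺]꜀ₐₜ) = −(0.0592/2) log(0.00063/1.2) = −(0.0592/2)(-3.280) = +0.097 V.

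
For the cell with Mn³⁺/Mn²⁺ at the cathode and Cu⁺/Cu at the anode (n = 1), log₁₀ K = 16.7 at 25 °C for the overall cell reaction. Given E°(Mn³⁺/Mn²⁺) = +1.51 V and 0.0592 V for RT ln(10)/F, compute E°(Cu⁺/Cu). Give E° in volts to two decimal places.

E°cell = (0.0592/n)·log K = (0.0592/1)(16.7) = +0.989 V.
Since Mn³⁺/Mn²⁺ is the cathode and Cu⁺/Cu the anode, E°cell = E°(Mn³⁺/Mn²⁺) − E°(Cu⁺/Cu).
So E°(Cu⁺/Cu) = E°(Mn³⁺/Mn²⁺) − E°cell = (+1.51) − (+0.989) = +0.52 V.

+0.52 V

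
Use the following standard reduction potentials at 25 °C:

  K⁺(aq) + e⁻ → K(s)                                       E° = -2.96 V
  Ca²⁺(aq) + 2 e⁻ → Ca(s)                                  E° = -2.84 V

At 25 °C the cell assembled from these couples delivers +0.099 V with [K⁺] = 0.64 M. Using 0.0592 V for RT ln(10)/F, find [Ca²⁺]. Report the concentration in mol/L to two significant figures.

0.080 M

Ca²⁺/Ca is the cathode, K⁺/K the anode: E°cell = +0.12 V, n = 2.
Overall reaction: Ca²⁺(aq) + 2 K(s) → Ca(s) + 2 K⁺(aq); Q = [K⁺]^2/[Ca²⁺]^1.
From E = E° − (0.0592/n) log Q: log Q = (E° − E)·n/0.0592 = (+0.12 − (+0.099))·2/0.0592 = 0.7095.
So 1·log[Ca²⁺] = 2·log(0.64) − log Q = -0.3876 − (0.7095) = -1.0971; [Ca²⁺] = 10^(-1.0971) ≈ 0.080 M.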